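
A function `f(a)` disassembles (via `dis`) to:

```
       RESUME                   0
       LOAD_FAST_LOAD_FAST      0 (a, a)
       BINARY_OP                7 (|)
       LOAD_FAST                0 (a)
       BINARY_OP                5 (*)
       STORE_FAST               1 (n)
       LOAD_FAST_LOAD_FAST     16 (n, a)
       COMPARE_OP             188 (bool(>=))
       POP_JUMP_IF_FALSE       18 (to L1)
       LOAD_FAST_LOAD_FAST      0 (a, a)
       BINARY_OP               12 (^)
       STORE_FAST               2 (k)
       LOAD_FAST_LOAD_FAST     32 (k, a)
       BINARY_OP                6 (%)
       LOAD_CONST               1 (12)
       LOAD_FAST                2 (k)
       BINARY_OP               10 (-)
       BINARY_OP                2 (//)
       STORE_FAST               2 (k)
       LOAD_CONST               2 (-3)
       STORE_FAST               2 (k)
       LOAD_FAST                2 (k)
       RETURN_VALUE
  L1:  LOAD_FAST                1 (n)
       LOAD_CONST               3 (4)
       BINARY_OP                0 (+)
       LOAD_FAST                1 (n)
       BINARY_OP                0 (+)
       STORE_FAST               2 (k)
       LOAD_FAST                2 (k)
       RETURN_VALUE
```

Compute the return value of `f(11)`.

-3

LOAD_FAST_LOAD_FAST a,a → push 11,11. Stack: [11, 11]
BINARY_OP | → 11 | 11 = 11. Stack: [11]
LOAD_FAST a → push 11. Stack: [11, 11]
BINARY_OP * → 11 * 11 = 121. Stack: [121]
STORE_FAST n → n=121. Stack: []
LOAD_FAST_LOAD_FAST n,a → push 121,11. Stack: [121, 11]
COMPARE_OP bool(>=) → 121 vs 11 = True. Stack: [True]
POP_JUMP_IF_FALSE → pop True; no jump. Stack: []
LOAD_FAST_LOAD_FAST a,a → push 11,11. Stack: [11, 11]
BINARY_OP ^ → 11 ^ 11 = 0. Stack: [0]
STORE_FAST k → k=0. Stack: []
LOAD_FAST_LOAD_FAST k,a → push 0,11. Stack: [0, 11]
BINARY_OP % → 0 % 11 = 0. Stack: [0]
LOAD_CONST → push 12. Stack: [0, 12]
LOAD_FAST k → push 0. Stack: [0, 12, 0]
BINARY_OP - → 12 - 0 = 12. Stack: [0, 12]
BINARY_OP // → 0 // 12 = 0. Stack: [0]
STORE_FAST k → k=0. Stack: []
LOAD_CONST → push -3. Stack: [-3]
STORE_FAST k → k=-3. Stack: []
LOAD_FAST k → push -3. Stack: [-3]
RETURN_VALUE → return -3.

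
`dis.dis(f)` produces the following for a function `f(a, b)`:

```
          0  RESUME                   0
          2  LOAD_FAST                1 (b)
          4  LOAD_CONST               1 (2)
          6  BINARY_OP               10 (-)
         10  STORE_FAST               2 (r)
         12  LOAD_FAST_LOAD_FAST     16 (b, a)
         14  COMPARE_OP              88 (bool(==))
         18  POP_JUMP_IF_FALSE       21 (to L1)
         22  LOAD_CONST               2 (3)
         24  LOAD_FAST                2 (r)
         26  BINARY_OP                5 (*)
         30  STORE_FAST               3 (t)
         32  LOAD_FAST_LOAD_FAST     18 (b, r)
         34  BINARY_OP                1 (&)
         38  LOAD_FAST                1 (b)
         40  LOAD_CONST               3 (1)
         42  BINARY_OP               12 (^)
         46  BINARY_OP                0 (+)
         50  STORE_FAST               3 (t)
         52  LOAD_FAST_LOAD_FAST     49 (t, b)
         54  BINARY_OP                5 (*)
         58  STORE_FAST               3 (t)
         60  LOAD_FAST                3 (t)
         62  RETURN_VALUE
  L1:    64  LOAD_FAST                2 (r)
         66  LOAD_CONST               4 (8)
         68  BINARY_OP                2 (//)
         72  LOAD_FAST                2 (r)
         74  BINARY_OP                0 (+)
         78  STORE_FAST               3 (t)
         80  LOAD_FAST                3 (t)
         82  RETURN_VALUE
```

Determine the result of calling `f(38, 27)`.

28

LOAD_FAST b → push 27. Stack: [27]
LOAD_CONST → push 2. Stack: [27, 2]
BINARY_OP - → 27 - 2 = 25. Stack: [25]
STORE_FAST r → r=25. Stack: []
LOAD_FAST_LOAD_FAST b,a → push 27,38. Stack: [27, 38]
COMPARE_OP bool(==) → 27 vs 38 = False. Stack: [False]
POP_JUMP_IF_FALSE → pop False; jump. Stack: []
LOAD_FAST r → push 25. Stack: [25]
LOAD_CONST → push 8. Stack: [25, 8]
BINARY_OP // → 25 // 8 = 3. Stack: [3]
LOAD_FAST r → push 25. Stack: [3, 25]
BINARY_OP + → 3 + 25 = 28. Stack: [28]
STORE_FAST t → t=28. Stack: []
LOAD_FAST t → push 28. Stack: [28]
RETURN_VALUE → return 28.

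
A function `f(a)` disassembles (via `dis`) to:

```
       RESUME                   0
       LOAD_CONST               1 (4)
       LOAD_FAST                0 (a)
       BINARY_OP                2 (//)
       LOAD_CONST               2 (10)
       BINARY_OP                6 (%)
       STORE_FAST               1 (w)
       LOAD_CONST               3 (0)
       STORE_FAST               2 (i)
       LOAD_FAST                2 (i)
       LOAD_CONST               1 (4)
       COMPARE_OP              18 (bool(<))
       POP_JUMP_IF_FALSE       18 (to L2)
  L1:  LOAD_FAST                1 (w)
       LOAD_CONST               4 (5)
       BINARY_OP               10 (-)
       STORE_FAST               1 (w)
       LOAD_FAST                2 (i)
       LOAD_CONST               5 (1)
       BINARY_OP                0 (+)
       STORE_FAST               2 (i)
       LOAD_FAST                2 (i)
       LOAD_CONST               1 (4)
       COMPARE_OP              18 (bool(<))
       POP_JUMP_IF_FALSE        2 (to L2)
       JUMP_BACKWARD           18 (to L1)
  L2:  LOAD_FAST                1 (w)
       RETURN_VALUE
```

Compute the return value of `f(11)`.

-20

LOAD_CONST → push 4. Stack: [4]
LOAD_FAST a → push 11. Stack: [4, 11]
BINARY_OP // → 4 // 11 = 0. Stack: [0]
LOAD_CONST → push 10. Stack: [0, 10]
BINARY_OP % → 0 % 10 = 0. Stack: [0]
STORE_FAST w → w=0. Stack: []
LOAD_CONST → push 0. Stack: [0]
STORE_FAST i → i=0. Stack: []
LOAD_FAST i → push 0. Stack: [0]
LOAD_CONST → push 4. Stack: [0, 4]
COMPARE_OP bool(<) → 0 vs 4 = True. Stack: [True]
POP_JUMP_IF_FALSE → pop True; no jump. Stack: []
LOAD_FAST w → push 0. Stack: [0]
LOAD_CONST → push 5. Stack: [0, 5]
BINARY_OP - → 0 - 5 = -5. Stack: [-5]
STORE_FAST w → w=-5. Stack: []
LOAD_FAST i → push 0. Stack: [0]
LOAD_CONST → push 1. Stack: [0, 1]
BINARY_OP + → 0 + 1 = 1. Stack: [1]
STORE_FAST i → i=1. Stack: []
LOAD_FAST i → push 1. Stack: [1]
LOAD_CONST → push 4. Stack: [1, 4]
COMPARE_OP bool(<) → 1 vs 4 = True. Stack: [True]
POP_JUMP_IF_FALSE → pop True; no jump. Stack: []
LOAD_FAST w → push -5. Stack: [-5]
LOAD_CONST → push 5. Stack: [-5, 5]
BINARY_OP - → -5 - 5 = -10. Stack: [-10]
STORE_FAST w → w=-10. Stack: []
LOAD_FAST i → push 1. Stack: [1]
LOAD_CONST → push 1. Stack: [1, 1]
BINARY_OP + → 1 + 1 = 2. Stack: [2]
STORE_FAST i → i=2. Stack: []
LOAD_FAST i → push 2. Stack: [2]
LOAD_CONST → push 4. Stack: [2, 4]
COMPARE_OP bool(<) → 2 vs 4 = True. Stack: [True]
POP_JUMP_IF_FALSE → pop True; no jump. Stack: []
LOAD_FAST w → push -10. Stack: [-10]
LOAD_CONST → push 5. Stack: [-10, 5]
BINARY_OP - → -10 - 5 = -15. Stack: [-15]
STORE_FAST w → w=-15. Stack: []
LOAD_FAST i → push 2. Stack: [2]
LOAD_CONST → push 1. Stack: [2, 1]
BINARY_OP + → 2 + 1 = 3. Stack: [3]
STORE_FAST i → i=3. Stack: []
LOAD_FAST i → push 3. Stack: [3]
LOAD_CONST → push 4. Stack: [3, 4]
COMPARE_OP bool(<) → 3 vs 4 = True. Stack: [True]
POP_JUMP_IF_FALSE → pop True; no jump. Stack: []
LOAD_FAST w → push -15. Stack: [-15]
LOAD_CONST → push 5. Stack: [-15, 5]
BINARY_OP - → -15 - 5 = -20. Stack: [-20]
STORE_FAST w → w=-20. Stack: []
LOAD_FAST i → push 3. Stack: [3]
LOAD_CONST → push 1. Stack: [3, 1]
BINARY_OP + → 3 + 1 = 4. Stack: [4]
STORE_FAST i → i=4. Stack: []
LOAD_FAST i → push 4. Stack: [4]
LOAD_CONST → push 4. Stack: [4, 4]
COMPARE_OP bool(<) → 4 vs 4 = False. Stack: [False]
POP_JUMP_IF_FALSE → pop False; jump. Stack: []
LOAD_FAST w → push -20. Stack: [-20]
RETURN_VALUE → return -20.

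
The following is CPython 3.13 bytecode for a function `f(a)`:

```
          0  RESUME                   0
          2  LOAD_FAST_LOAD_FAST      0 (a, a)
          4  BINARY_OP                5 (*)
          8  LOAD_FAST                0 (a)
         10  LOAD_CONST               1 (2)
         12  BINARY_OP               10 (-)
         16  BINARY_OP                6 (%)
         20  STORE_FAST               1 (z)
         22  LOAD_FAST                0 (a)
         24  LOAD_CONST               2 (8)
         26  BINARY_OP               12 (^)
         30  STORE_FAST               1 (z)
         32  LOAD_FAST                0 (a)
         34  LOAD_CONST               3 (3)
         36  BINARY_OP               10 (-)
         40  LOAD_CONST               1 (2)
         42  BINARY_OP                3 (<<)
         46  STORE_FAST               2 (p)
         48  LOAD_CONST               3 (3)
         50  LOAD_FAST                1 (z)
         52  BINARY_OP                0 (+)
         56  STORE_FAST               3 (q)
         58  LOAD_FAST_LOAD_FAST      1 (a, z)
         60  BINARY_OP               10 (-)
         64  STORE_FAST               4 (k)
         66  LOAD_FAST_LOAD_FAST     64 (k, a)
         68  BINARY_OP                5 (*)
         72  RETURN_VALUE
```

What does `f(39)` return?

-312

LOAD_FAST_LOAD_FAST a,a → push 39,39. Stack: [39, 39]
BINARY_OP * → 39 * 39 = 1521. Stack: [1521]
LOAD_FAST a → push 39. Stack: [1521, 39]
LOAD_CONST → push 2. Stack: [1521, 39, 2]
BINARY_OP - → 39 - 2 = 37. Stack: [1521, 37]
BINARY_OP % → 1521 % 37 = 4. Stack: [4]
STORE_FAST z → z=4. Stack: []
LOAD_FAST a → push 39. Stack: [39]
LOAD_CONST → push 8. Stack: [39, 8]
BINARY_OP ^ → 39 ^ 8 = 47. Stack: [47]
STORE_FAST z → z=47. Stack: []
LOAD_FAST a → push 39. Stack: [39]
LOAD_CONST → push 3. Stack: [39, 3]
BINARY_OP - → 39 - 3 = 36. Stack: [36]
LOAD_CONST → push 2. Stack: [36, 2]
BINARY_OP << → 36 << 2 = 144. Stack: [144]
STORE_FAST p → p=144. Stack: []
LOAD_CONST → push 3. Stack: [3]
LOAD_FAST z → push 47. Stack: [3, 47]
BINARY_OP + → 3 + 47 = 50. Stack: [50]
STORE_FAST q → q=50. Stack: []
LOAD_FAST_LOAD_FAST a,z → push 39,47. Stack: [39, 47]
BINARY_OP - → 39 - 47 = -8. Stack: [-8]
STORE_FAST k → k=-8. Stack: []
LOAD_FAST_LOAD_FAST k,a → push -8,39. Stack: [-8, 39]
BINARY_OP * → -8 * 39 = -312. Stack: [-312]
RETURN_VALUE → return -312.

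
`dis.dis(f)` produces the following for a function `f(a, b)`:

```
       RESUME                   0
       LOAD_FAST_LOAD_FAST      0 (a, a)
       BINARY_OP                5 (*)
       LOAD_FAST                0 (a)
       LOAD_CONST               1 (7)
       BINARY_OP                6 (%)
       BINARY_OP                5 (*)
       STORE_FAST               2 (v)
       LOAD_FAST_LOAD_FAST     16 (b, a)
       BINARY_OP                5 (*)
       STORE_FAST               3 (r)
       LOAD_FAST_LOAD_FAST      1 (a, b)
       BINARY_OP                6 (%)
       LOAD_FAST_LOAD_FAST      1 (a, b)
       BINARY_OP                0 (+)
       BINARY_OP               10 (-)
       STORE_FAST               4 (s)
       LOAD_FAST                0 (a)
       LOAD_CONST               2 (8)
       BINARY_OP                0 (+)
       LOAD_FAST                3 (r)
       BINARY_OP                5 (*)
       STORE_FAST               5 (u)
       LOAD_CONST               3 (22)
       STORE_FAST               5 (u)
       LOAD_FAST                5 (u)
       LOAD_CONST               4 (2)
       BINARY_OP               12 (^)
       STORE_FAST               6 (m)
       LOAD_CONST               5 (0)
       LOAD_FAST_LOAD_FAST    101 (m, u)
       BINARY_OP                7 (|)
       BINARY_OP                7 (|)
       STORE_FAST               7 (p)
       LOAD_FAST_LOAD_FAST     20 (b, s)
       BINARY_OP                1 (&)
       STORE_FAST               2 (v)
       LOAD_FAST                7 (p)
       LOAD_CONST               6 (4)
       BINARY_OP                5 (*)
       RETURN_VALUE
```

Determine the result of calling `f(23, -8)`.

88

LOAD_FAST_LOAD_FAST a,a → push 23,23. Stack: [23, 23]
BINARY_OP * → 23 * 23 = 529. Stack: [529]
LOAD_FAST a → push 23. Stack: [529, 23]
LOAD_CONST → push 7. Stack: [529, 23, 7]
BINARY_OP % → 23 % 7 = 2. Stack: [529, 2]
BINARY_OP * → 529 * 2 = 1058. Stack: [1058]
STORE_FAST v → v=1058. Stack: []
LOAD_FAST_LOAD_FAST b,a → push -8,23. Stack: [-8, 23]
BINARY_OP * → -8 * 23 = -184. Stack: [-184]
STORE_FAST r → r=-184. Stack: []
LOAD_FAST_LOAD_FAST a,b → push 23,-8. Stack: [23, -8]
BINARY_OP % → 23 % -8 = -1. Stack: [-1]
LOAD_FAST_LOAD_FAST a,b → push 23,-8. Stack: [-1, 23, -8]
BINARY_OP + → 23 + -8 = 15. Stack: [-1, 15]
BINARY_OP - → -1 - 15 = -16. Stack: [-16]
STORE_FAST s → s=-16. Stack: []
LOAD_FAST a → push 23. Stack: [23]
LOAD_CONST → push 8. Stack: [23, 8]
BINARY_OP + → 23 + 8 = 31. Stack: [31]
LOAD_FAST r → push -184. Stack: [31, -184]
BINARY_OP * → 31 * -184 = -5704. Stack: [-5704]
STORE_FAST u → u=-5704. Stack: []
LOAD_CONST → push 22. Stack: [22]
STORE_FAST u → u=22. Stack: []
LOAD_FAST u → push 22. Stack: [22]
LOAD_CONST → push 2. Stack: [22, 2]
BINARY_OP ^ → 22 ^ 2 = 20. Stack: [20]
STORE_FAST m → m=20. Stack: []
LOAD_CONST → push 0. Stack: [0]
LOAD_FAST_LOAD_FAST m,u → push 20,22. Stack: [0, 20, 22]
BINARY_OP | → 20 | 22 = 22. Stack: [0, 22]
BINARY_OP | → 0 | 22 = 22. Stack: [22]
STORE_FAST p → p=22. Stack: []
LOAD_FAST_LOAD_FAST b,s → push -8,-16. Stack: [-8, -16]
BINARY_OP & → -8 & -16 = -16. Stack: [-16]
STORE_FAST v → v=-16. Stack: []
LOAD_FAST p → push 22. Stack: [22]
LOAD_CONST → push 4. Stack: [22, 4]
BINARY_OP * → 22 * 4 = 88. Stack: [88]
RETURN_VALUE → return 88.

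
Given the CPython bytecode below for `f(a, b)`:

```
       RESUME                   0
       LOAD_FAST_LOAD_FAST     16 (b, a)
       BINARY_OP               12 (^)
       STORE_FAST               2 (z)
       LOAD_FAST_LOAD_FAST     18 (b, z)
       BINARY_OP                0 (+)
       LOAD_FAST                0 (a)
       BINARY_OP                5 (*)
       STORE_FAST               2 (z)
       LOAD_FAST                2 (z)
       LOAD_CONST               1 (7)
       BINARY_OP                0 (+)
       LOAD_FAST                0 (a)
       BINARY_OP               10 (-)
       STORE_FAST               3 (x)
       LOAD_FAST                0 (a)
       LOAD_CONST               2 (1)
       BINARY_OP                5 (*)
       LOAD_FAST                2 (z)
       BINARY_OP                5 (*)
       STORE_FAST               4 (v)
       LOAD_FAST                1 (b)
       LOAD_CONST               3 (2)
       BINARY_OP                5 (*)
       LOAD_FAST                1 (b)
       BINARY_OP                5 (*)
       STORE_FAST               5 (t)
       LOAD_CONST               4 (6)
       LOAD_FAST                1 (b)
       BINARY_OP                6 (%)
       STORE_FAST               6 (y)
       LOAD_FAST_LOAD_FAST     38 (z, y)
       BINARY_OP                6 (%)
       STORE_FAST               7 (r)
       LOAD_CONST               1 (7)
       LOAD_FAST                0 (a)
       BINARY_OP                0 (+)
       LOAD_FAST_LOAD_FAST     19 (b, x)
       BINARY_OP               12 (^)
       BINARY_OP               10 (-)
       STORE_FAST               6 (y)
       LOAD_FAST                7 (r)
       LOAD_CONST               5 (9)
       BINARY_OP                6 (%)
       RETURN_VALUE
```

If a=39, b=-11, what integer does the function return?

6

LOAD_FAST_LOAD_FAST b,a → push -11,39. Stack: [-11, 39]
BINARY_OP ^ → -11 ^ 39 = -46. Stack: [-46]
STORE_FAST z → z=-46. Stack: []
LOAD_FAST_LOAD_FAST b,z → push -11,-46. Stack: [-11, -46]
BINARY_OP + → -11 + -46 = -57. Stack: [-57]
LOAD_FAST a → push 39. Stack: [-57, 39]
BINARY_OP * → -57 * 39 = -2223. Stack: [-2223]
STORE_FAST z → z=-2223. Stack: []
LOAD_FAST z → push -2223. Stack: [-2223]
LOAD_CONST → push 7. Stack: [-2223, 7]
BINARY_OP + → -2223 + 7 = -2216. Stack: [-2216]
LOAD_FAST a → push 39. Stack: [-2216, 39]
BINARY_OP - → -2216 - 39 = -2255. Stack: [-2255]
STORE_FAST x → x=-2255. Stack: []
LOAD_FAST a → push 39. Stack: [39]
LOAD_CONST → push 1. Stack: [39, 1]
BINARY_OP * → 39 * 1 = 39. Stack: [39]
LOAD_FAST z → push -2223. Stack: [39, -2223]
BINARY_OP * → 39 * -2223 = -86697. Stack: [-86697]
STORE_FAST v → v=-86697. Stack: []
LOAD_FAST b → push -11. Stack: [-11]
LOAD_CONST → push 2. Stack: [-11, 2]
BINARY_OP * → -11 * 2 = -22. Stack: [-22]
LOAD_FAST b → push -11. Stack: [-22, -11]
BINARY_OP * → -22 * -11 = 242. Stack: [242]
STORE_FAST t → t=242. Stack: []
LOAD_CONST → push 6. Stack: [6]
LOAD_FAST b → push -11. Stack: [6, -11]
BINARY_OP % → 6 % -11 = -5. Stack: [-5]
STORE_FAST y → y=-5. Stack: []
LOAD_FAST_LOAD_FAST z,y → push -2223,-5. Stack: [-2223, -5]
BINARY_OP % → -2223 % -5 = -3. Stack: [-3]
STORE_FAST r → r=-3. Stack: []
LOAD_CONST → push 7. Stack: [7]
LOAD_FAST a → push 39. Stack: [7, 39]
BINARY_OP + → 7 + 39 = 46. Stack: [46]
LOAD_FAST_LOAD_FAST b,x → push -11,-2255. Stack: [46, -11, -2255]
BINARY_OP ^ → -11 ^ -2255 = 2244. Stack: [46, 2244]
BINARY_OP - → 46 - 2244 = -2198. Stack: [-2198]
STORE_FAST y → y=-2198. Stack: []
LOAD_FAST r → push -3. Stack: [-3]
LOAD_CONST → push 9. Stack: [-3, 9]
BINARY_OP % → -3 % 9 = 6. Stack: [6]
RETURN_VALUE → return 6.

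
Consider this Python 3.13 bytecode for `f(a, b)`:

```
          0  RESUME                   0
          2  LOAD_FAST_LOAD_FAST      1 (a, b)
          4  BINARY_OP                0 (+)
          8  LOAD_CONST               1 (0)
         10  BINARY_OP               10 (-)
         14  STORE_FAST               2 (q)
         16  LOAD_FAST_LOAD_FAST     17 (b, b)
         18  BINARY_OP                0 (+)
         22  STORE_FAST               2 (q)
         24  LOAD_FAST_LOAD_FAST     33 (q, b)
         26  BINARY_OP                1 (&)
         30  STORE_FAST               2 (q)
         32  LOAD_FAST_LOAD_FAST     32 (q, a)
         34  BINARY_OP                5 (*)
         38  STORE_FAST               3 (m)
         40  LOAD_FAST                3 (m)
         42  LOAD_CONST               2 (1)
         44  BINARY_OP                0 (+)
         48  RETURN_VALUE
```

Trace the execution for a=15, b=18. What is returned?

LOAD_FAST_LOAD_FAST a,b → push 15,18. Stack: [15, 18]
BINARY_OP + → 15 + 18 = 33. Stack: [33]
LOAD_CONST → push 0. Stack: [33, 0]
BINARY_OP - → 33 - 0 = 33. Stack: [33]
STORE_FAST q → q=33. Stack: []
LOAD_FAST_LOAD_FAST b,b → push 18,18. Stack: [18, 18]
BINARY_OP + → 18 + 18 = 36. Stack: [36]
STORE_FAST q → q=36. Stack: []
LOAD_FAST_LOAD_FAST q,b → push 36,18. Stack: [36, 18]
BINARY_OP & → 36 & 18 = 0. Stack: [0]
STORE_FAST q → q=0. Stack: []
LOAD_FAST_LOAD_FAST q,a → push 0,15. Stack: [0, 15]
BINARY_OP * → 0 * 15 = 0. Stack: [0]
STORE_FAST m → m=0. Stack: []
LOAD_FAST m → push 0. Stack: [0]
LOAD_CONST → push 1. Stack: [0, 1]
BINARY_OP + → 0 + 1 = 1. Stack: [1]
RETURN_VALUE → return 1.

1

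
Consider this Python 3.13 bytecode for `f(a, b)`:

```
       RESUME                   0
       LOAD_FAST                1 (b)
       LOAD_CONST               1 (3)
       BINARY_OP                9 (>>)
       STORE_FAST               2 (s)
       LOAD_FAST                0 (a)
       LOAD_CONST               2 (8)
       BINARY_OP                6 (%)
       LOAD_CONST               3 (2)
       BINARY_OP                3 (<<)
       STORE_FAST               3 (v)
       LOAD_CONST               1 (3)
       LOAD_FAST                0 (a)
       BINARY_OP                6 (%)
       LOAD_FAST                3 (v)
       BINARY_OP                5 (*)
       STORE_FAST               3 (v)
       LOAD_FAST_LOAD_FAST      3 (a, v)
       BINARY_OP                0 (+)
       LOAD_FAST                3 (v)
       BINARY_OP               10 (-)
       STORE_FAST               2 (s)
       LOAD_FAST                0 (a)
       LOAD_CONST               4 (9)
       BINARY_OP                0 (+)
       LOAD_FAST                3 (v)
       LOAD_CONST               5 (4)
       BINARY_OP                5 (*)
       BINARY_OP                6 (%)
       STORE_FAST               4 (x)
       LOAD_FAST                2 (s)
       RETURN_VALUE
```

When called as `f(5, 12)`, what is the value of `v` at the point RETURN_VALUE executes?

LOAD_FAST b → push 12. Stack: [12]
LOAD_CONST → push 3. Stack: [12, 3]
BINARY_OP >> → 12 >> 3 = 1. Stack: [1]
STORE_FAST s → s=1. Stack: []
LOAD_FAST a → push 5. Stack: [5]
LOAD_CONST → push 8. Stack: [5, 8]
BINARY_OP % → 5 % 8 = 5. Stack: [5]
LOAD_CONST → push 2. Stack: [5, 2]
BINARY_OP << → 5 << 2 = 20. Stack: [20]
STORE_FAST v → v=20. Stack: []
LOAD_CONST → push 3. Stack: [3]
LOAD_FAST a → push 5. Stack: [3, 5]
BINARY_OP % → 3 % 5 = 3. Stack: [3]
LOAD_FAST v → push 20. Stack: [3, 20]
BINARY_OP * → 3 * 20 = 60. Stack: [60]
STORE_FAST v → v=60. Stack: []
LOAD_FAST_LOAD_FAST a,v → push 5,60. Stack: [5, 60]
BINARY_OP + → 5 + 60 = 65. Stack: [65]
LOAD_FAST v → push 60. Stack: [65, 60]
BINARY_OP - → 65 - 60 = 5. Stack: [5]
STORE_FAST s → s=5. Stack: []
LOAD_FAST a → push 5. Stack: [5]
LOAD_CONST → push 9. Stack: [5, 9]
BINARY_OP + → 5 + 9 = 14. Stack: [14]
LOAD_FAST v → push 60. Stack: [14, 60]
LOAD_CONST → push 4. Stack: [14, 60, 4]
BINARY_OP * → 60 * 4 = 240. Stack: [14, 240]
BINARY_OP % → 14 % 240 = 14. Stack: [14]
STORE_FAST x → x=14. Stack: []
LOAD_FAST s → push 5. Stack: [5]
RETURN_VALUE → return 5.

60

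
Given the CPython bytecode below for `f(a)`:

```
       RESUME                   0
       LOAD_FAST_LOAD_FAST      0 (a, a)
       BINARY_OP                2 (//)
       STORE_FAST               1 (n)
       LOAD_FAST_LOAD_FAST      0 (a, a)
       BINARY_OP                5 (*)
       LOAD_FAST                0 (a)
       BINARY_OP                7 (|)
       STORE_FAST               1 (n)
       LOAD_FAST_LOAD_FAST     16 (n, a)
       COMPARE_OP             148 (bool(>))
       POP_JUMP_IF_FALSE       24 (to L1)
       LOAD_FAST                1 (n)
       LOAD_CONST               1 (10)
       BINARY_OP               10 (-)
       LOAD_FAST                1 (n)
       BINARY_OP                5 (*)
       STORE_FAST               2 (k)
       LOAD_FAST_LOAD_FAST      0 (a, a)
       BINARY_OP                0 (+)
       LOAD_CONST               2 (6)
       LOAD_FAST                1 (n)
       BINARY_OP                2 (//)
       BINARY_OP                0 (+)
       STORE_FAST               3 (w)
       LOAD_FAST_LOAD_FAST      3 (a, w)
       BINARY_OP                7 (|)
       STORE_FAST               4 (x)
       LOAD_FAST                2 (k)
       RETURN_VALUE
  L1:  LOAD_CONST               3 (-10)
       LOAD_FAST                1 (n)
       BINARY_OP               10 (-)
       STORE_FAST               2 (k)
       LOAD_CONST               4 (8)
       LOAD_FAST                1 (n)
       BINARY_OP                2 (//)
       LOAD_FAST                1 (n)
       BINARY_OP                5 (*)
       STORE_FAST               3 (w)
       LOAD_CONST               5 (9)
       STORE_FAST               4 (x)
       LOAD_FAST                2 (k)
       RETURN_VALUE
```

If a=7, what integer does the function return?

LOAD_FAST_LOAD_FAST a,a → push 7,7. Stack: [7, 7]
BINARY_OP // → 7 // 7 = 1. Stack: [1]
STORE_FAST n → n=1. Stack: []
LOAD_FAST_LOAD_FAST a,a → push 7,7. Stack: [7, 7]
BINARY_OP * → 7 * 7 = 49. Stack: [49]
LOAD_FAST a → push 7. Stack: [49, 7]
BINARY_OP | → 49 | 7 = 55. Stack: [55]
STORE_FAST n → n=55. Stack: []
LOAD_FAST_LOAD_FAST n,a → push 55,7. Stack: [55, 7]
COMPARE_OP bool(>) → 55 vs 7 = True. Stack: [True]
POP_JUMP_IF_FALSE → pop True; no jump. Stack: []
LOAD_FAST n → push 55. Stack: [55]
LOAD_CONST → push 10. Stack: [55, 10]
BINARY_OP - → 55 - 10 = 45. Stack: [45]
LOAD_FAST n → push 55. Stack: [45, 55]
BINARY_OP * → 45 * 55 = 2475. Stack: [2475]
STORE_FAST k → k=2475. Stack: []
LOAD_FAST_LOAD_FAST a,a → push 7,7. Stack: [7, 7]
BINARY_OP + → 7 + 7 = 14. Stack: [14]
LOAD_CONST → push 6. Stack: [14, 6]
LOAD_FAST n → push 55. Stack: [14, 6, 55]
BINARY_OP // → 6 // 55 = 0. Stack: [14, 0]
BINARY_OP + → 14 + 0 = 14. Stack: [14]
STORE_FAST w → w=14. Stack: []
LOAD_FAST_LOAD_FAST a,w → push 7,14. Stack: [7, 14]
BINARY_OP | → 7 | 14 = 15. Stack: [15]
STORE_FAST x → x=15. Stack: []
LOAD_FAST k → push 2475. Stack: [2475]
RETURN_VALUE → return 2475.

2475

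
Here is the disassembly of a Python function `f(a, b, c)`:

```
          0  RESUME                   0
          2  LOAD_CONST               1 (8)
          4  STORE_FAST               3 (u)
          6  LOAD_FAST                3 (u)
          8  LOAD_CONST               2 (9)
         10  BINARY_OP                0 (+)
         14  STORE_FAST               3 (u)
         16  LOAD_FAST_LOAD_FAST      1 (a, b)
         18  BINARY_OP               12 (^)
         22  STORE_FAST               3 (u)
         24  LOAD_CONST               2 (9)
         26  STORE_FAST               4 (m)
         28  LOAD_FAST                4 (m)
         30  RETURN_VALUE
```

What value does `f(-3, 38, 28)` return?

LOAD_CONST → push 8. Stack: [8]
STORE_FAST u → u=8. Stack: []
LOAD_FAST u → push 8. Stack: [8]
LOAD_CONST → push 9. Stack: [8, 9]
BINARY_OP + → 8 + 9 = 17. Stack: [17]
STORE_FAST u → u=17. Stack: []
LOAD_FAST_LOAD_FAST a,b → push -3,38. Stack: [-3, 38]
BINARY_OP ^ → -3 ^ 38 = -37. Stack: [-37]
STORE_FAST u → u=-37. Stack: []
LOAD_CONST → push 9. Stack: [9]
STORE_FAST m → m=9. Stack: []
LOAD_FAST m → push 9. Stack: [9]
RETURN_VALUE → return 9.

9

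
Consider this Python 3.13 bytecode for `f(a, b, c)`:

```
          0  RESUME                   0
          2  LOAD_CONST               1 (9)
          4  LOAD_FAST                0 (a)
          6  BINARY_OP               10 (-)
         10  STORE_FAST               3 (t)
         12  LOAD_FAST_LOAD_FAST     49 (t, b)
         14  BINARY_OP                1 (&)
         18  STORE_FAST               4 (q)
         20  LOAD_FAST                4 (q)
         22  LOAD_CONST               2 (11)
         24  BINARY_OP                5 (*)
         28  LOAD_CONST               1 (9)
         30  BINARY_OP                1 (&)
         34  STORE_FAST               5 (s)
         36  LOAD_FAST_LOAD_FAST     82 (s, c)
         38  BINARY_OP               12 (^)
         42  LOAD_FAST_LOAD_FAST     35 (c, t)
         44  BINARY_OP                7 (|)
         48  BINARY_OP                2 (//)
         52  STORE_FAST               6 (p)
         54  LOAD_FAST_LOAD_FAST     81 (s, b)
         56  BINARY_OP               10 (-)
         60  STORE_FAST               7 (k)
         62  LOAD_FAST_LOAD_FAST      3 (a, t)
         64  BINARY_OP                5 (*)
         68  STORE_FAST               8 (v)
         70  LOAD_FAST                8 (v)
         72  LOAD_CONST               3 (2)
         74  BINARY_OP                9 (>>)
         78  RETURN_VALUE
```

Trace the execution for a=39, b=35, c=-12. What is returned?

-293

LOAD_CONST → push 9. Stack: [9]
LOAD_FAST a → push 39. Stack: [9, 39]
BINARY_OP - → 9 - 39 = -30. Stack: [-30]
STORE_FAST t → t=-30. Stack: []
LOAD_FAST_LOAD_FAST t,b → push -30,35. Stack: [-30, 35]
BINARY_OP & → -30 & 35 = 34. Stack: [34]
STORE_FAST q → q=34. Stack: []
LOAD_FAST q → push 34. Stack: [34]
LOAD_CONST → push 11. Stack: [34, 11]
BINARY_OP * → 34 * 11 = 374. Stack: [374]
LOAD_CONST → push 9. Stack: [374, 9]
BINARY_OP & → 374 & 9 = 0. Stack: [0]
STORE_FAST s → s=0. Stack: []
LOAD_FAST_LOAD_FAST s,c → push 0,-12. Stack: [0, -12]
BINARY_OP ^ → 0 ^ -12 = -12. Stack: [-12]
LOAD_FAST_LOAD_FAST c,t → push -12,-30. Stack: [-12, -12, -30]
BINARY_OP | → -12 | -30 = -10. Stack: [-12, -10]
BINARY_OP // → -12 // -10 = 1. Stack: [1]
STORE_FAST p → p=1. Stack: []
LOAD_FAST_LOAD_FAST s,b → push 0,35. Stack: [0, 35]
BINARY_OP - → 0 - 35 = -35. Stack: [-35]
STORE_FAST k → k=-35. Stack: []
LOAD_FAST_LOAD_FAST a,t → push 39,-30. Stack: [39, -30]
BINARY_OP * → 39 * -30 = -1170. Stack: [-1170]
STORE_FAST v → v=-1170. Stack: []
LOAD_FAST v → push -1170. Stack: [-1170]
LOAD_CONST → push 2. Stack: [-1170, 2]
BINARY_OP >> → -1170 >> 2 = -293. Stack: [-293]
RETURN_VALUE → return -293.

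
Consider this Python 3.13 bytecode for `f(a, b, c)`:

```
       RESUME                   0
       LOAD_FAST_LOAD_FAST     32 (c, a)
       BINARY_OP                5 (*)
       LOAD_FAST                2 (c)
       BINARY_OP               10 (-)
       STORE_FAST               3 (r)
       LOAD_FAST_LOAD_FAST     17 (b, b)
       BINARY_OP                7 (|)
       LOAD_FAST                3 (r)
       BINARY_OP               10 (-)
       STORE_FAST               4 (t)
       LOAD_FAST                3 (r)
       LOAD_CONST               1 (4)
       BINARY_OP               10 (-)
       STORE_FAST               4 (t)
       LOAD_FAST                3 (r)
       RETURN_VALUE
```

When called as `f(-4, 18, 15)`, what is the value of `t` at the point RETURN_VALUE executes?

-79

LOAD_FAST_LOAD_FAST c,a → push 15,-4. Stack: [15, -4]
BINARY_OP * → 15 * -4 = -60. Stack: [-60]
LOAD_FAST c → push 15. Stack: [-60, 15]
BINARY_OP - → -60 - 15 = -75. Stack: [-75]
STORE_FAST r → r=-75. Stack: []
LOAD_FAST_LOAD_FAST b,b → push 18,18. Stack: [18, 18]
BINARY_OP | → 18 | 18 = 18. Stack: [18]
LOAD_FAST r → push -75. Stack: [18, -75]
BINARY_OP - → 18 - -75 = 93. Stack: [93]
STORE_FAST t → t=93. Stack: []
LOAD_FAST r → push -75. Stack: [-75]
LOAD_CONST → push 4. Stack: [-75, 4]
BINARY_OP - → -75 - 4 = -79. Stack: [-79]
STORE_FAST t → t=-79. Stack: []
LOAD_FAST r → push -75. Stack: [-75]
RETURN_VALUE → return -75.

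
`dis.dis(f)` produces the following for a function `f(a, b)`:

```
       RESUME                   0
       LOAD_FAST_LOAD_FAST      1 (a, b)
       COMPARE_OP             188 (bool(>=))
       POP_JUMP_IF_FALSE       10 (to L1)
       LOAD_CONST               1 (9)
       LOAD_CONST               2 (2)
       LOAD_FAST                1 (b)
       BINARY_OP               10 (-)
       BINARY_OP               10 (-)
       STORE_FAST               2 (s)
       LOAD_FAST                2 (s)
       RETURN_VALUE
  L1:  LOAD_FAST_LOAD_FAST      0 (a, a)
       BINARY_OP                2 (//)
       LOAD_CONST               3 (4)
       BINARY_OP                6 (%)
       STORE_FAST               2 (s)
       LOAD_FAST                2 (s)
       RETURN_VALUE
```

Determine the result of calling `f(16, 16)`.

LOAD_FAST_LOAD_FAST a,b → push 16,16. Stack: [16, 16]
COMPARE_OP bool(>=) → 16 vs 16 = True. Stack: [True]
POP_JUMP_IF_FALSE → pop True; no jump. Stack: []
LOAD_CONST → push 9. Stack: [9]
LOAD_CONST → push 2. Stack: [9, 2]
LOAD_FAST b → push 16. Stack: [9, 2, 16]
BINARY_OP - → 2 - 16 = -14. Stack: [9, -14]
BINARY_OP - → 9 - -14 = 23. Stack: [23]
STORE_FAST s → s=23. Stack: []
LOAD_FAST s → push 23. Stack: [23]
RETURN_VALUE → return 23.

23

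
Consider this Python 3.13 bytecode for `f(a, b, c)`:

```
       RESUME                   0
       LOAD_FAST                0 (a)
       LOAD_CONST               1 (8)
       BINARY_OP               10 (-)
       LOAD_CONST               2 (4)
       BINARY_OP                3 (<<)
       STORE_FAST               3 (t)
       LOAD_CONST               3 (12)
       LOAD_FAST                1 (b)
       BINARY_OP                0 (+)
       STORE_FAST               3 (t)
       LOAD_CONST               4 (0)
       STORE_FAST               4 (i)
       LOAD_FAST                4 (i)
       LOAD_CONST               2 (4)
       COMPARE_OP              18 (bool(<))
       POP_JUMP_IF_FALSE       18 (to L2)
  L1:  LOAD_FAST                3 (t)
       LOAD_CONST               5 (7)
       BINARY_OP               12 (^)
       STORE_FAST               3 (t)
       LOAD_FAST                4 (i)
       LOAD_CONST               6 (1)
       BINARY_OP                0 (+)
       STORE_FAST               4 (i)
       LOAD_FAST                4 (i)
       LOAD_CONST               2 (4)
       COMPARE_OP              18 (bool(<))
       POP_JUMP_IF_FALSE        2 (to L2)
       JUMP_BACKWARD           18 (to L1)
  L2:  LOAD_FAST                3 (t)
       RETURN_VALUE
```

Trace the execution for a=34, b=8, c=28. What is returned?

LOAD_FAST a → push 34. Stack: [34]
LOAD_CONST → push 8. Stack: [34, 8]
BINARY_OP - → 34 - 8 = 26. Stack: [26]
LOAD_CONST → push 4. Stack: [26, 4]
BINARY_OP << → 26 << 4 = 416. Stack: [416]
STORE_FAST t → t=416. Stack: []
LOAD_CONST → push 12. Stack: [12]
LOAD_FAST b → push 8. Stack: [12, 8]
BINARY_OP + → 12 + 8 = 20. Stack: [20]
STORE_FAST t → t=20. Stack: []
LOAD_CONST → push 0. Stack: [0]
STORE_FAST i → i=0. Stack: []
LOAD_FAST i → push 0. Stack: [0]
LOAD_CONST → push 4. Stack: [0, 4]
COMPARE_OP bool(<) → 0 vs 4 = True. Stack: [True]
POP_JUMP_IF_FALSE → pop True; no jump. Stack: []
LOAD_FAST t → push 20. Stack: [20]
LOAD_CONST → push 7. Stack: [20, 7]
BINARY_OP ^ → 20 ^ 7 = 19. Stack: [19]
STORE_FAST t → t=19. Stack: []
LOAD_FAST i → push 0. Stack: [0]
LOAD_CONST → push 1. Stack: [0, 1]
BINARY_OP + → 0 + 1 = 1. Stack: [1]
STORE_FAST i → i=1. Stack: []
LOAD_FAST i → push 1. Stack: [1]
LOAD_CONST → push 4. Stack: [1, 4]
COMPARE_OP bool(<) → 1 vs 4 = True. Stack: [True]
POP_JUMP_IF_FALSE → pop True; no jump. Stack: []
LOAD_FAST t → push 19. Stack: [19]
LOAD_CONST → push 7. Stack: [19, 7]
BINARY_OP ^ → 19 ^ 7 = 20. Stack: [20]
STORE_FAST t → t=20. Stack: []
LOAD_FAST i → push 1. Stack: [1]
LOAD_CONST → push 1. Stack: [1, 1]
BINARY_OP + → 1 + 1 = 2. Stack: [2]
STORE_FAST i → i=2. Stack: []
LOAD_FAST i → push 2. Stack: [2]
LOAD_CONST → push 4. Stack: [2, 4]
COMPARE_OP bool(<) → 2 vs 4 = True. Stack: [True]
POP_JUMP_IF_FALSE → pop True; no jump. Stack: []
LOAD_FAST t → push 20. Stack: [20]
LOAD_CONST → push 7. Stack: [20, 7]
BINARY_OP ^ → 20 ^ 7 = 19. Stack: [19]
STORE_FAST t → t=19. Stack: []
LOAD_FAST i → push 2. Stack: [2]
LOAD_CONST → push 1. Stack: [2, 1]
BINARY_OP + → 2 + 1 = 3. Stack: [3]
STORE_FAST i → i=3. Stack: []
LOAD_FAST i → push 3. Stack: [3]
LOAD_CONST → push 4. Stack: [3, 4]
COMPARE_OP bool(<) → 3 vs 4 = True. Stack: [True]
POP_JUMP_IF_FALSE → pop True; no jump. Stack: []
LOAD_FAST t → push 19. Stack: [19]
LOAD_CONST → push 7. Stack: [19, 7]
BINARY_OP ^ → 19 ^ 7 = 20. Stack: [20]
STORE_FAST t → t=20. Stack: []
LOAD_FAST i → push 3. Stack: [3]
LOAD_CONST → push 1. Stack: [3, 1]
BINARY_OP + → 3 + 1 = 4. Stack: [4]
STORE_FAST i → i=4. Stack: []
LOAD_FAST i → push 4. Stack: [4]
LOAD_CONST → push 4. Stack: [4, 4]
COMPARE_OP bool(<) → 4 vs 4 = False. Stack: [False]
POP_JUMP_IF_FALSE → pop False; jump. Stack: []
LOAD_FAST t → push 20. Stack: [20]
RETURN_VALUE → return 20.

20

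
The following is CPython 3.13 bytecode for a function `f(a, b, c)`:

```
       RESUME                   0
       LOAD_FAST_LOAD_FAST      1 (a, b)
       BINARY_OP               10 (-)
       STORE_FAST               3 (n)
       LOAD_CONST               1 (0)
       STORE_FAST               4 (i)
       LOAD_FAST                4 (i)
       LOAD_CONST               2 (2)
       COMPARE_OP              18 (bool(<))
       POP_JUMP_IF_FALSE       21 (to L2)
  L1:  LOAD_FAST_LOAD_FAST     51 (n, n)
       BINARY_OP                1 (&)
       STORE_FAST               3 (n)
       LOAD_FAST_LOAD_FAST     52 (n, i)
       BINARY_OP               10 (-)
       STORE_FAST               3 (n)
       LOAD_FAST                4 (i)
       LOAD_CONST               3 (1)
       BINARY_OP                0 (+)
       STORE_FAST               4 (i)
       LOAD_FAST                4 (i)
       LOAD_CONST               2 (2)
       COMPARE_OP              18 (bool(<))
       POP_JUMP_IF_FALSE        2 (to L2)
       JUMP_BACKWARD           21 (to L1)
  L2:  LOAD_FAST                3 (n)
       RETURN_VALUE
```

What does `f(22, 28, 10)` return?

-7

LOAD_FAST_LOAD_FAST a,b → push 22,28. Stack: [22, 28]
BINARY_OP - → 22 - 28 = -6. Stack: [-6]
STORE_FAST n → n=-6. Stack: []
LOAD_CONST → push 0. Stack: [0]
STORE_FAST i → i=0. Stack: []
LOAD_FAST i → push 0. Stack: [0]
LOAD_CONST → push 2. Stack: [0, 2]
COMPARE_OP bool(<) → 0 vs 2 = True. Stack: [True]
POP_JUMP_IF_FALSE → pop True; no jump. Stack: []
LOAD_FAST_LOAD_FAST n,n → push -6,-6. Stack: [-6, -6]
BINARY_OP & → -6 & -6 = -6. Stack: [-6]
STORE_FAST n → n=-6. Stack: []
LOAD_FAST_LOAD_FAST n,i → push -6,0. Stack: [-6, 0]
BINARY_OP - → -6 - 0 = -6. Stack: [-6]
STORE_FAST n → n=-6. Stack: []
LOAD_FAST i → push 0. Stack: [0]
LOAD_CONST → push 1. Stack: [0, 1]
BINARY_OP + → 0 + 1 = 1. Stack: [1]
STORE_FAST i → i=1. Stack: []
LOAD_FAST i → push 1. Stack: [1]
LOAD_CONST → push 2. Stack: [1, 2]
COMPARE_OP bool(<) → 1 vs 2 = True. Stack: [True]
POP_JUMP_IF_FALSE → pop True; no jump. Stack: []
LOAD_FAST_LOAD_FAST n,n → push -6,-6. Stack: [-6, -6]
BINARY_OP & → -6 & -6 = -6. Stack: [-6]
STORE_FAST n → n=-6. Stack: []
LOAD_FAST_LOAD_FAST n,i → push -6,1. Stack: [-6, 1]
BINARY_OP - → -6 - 1 = -7. Stack: [-7]
STORE_FAST n → n=-7. Stack: []
LOAD_FAST i → push 1. Stack: [1]
LOAD_CONST → push 1. Stack: [1, 1]
BINARY_OP + → 1 + 1 = 2. Stack: [2]
STORE_FAST i → i=2. Stack: []
LOAD_FAST i → push 2. Stack: [2]
LOAD_CONST → push 2. Stack: [2, 2]
COMPARE_OP bool(<) → 2 vs 2 = False. Stack: [False]
POP_JUMP_IF_FALSE → pop False; jump. Stack: []
LOAD_FAST n → push -7. Stack: [-7]
RETURN_VALUE → return -7.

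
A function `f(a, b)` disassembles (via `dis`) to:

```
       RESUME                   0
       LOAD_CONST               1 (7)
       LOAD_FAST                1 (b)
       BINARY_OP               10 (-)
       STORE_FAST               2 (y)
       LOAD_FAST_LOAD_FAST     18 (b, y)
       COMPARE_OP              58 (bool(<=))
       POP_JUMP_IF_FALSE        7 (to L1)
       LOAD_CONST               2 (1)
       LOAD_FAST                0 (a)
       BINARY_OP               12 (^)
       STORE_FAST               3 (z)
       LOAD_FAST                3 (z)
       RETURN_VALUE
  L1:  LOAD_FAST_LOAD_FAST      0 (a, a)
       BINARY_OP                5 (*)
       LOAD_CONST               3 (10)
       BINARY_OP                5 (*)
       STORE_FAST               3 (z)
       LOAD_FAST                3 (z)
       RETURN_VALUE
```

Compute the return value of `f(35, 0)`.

LOAD_CONST → push 7. Stack: [7]
LOAD_FAST b → push 0. Stack: [7, 0]
BINARY_OP - → 7 - 0 = 7. Stack: [7]
STORE_FAST y → y=7. Stack: []
LOAD_FAST_LOAD_FAST b,y → push 0,7. Stack: [0, 7]
COMPARE_OP bool(<=) → 0 vs 7 = True. Stack: [True]
POP_JUMP_IF_FALSE → pop True; no jump. Stack: []
LOAD_CONST → push 1. Stack: [1]
LOAD_FAST a → push 35. Stack: [1, 35]
BINARY_OP ^ → 1 ^ 35 = 34. Stack: [34]
STORE_FAST z → z=34. Stack: []
LOAD_FAST z → push 34. Stack: [34]
RETURN_VALUE → return 34.

34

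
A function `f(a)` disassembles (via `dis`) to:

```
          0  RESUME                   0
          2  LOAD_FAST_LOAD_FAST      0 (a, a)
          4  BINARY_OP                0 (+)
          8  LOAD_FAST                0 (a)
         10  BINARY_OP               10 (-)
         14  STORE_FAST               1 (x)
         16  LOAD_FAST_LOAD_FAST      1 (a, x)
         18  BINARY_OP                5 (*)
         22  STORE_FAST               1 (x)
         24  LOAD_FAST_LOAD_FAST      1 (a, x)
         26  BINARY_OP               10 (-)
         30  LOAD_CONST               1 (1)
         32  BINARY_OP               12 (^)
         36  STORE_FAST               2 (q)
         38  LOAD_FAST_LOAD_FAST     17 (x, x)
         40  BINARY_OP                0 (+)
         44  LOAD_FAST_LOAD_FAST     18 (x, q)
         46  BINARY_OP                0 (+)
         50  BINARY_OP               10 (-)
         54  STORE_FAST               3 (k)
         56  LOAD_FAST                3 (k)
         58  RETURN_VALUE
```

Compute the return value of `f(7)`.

LOAD_FAST_LOAD_FAST a,a → push 7,7. Stack: [7, 7]
BINARY_OP + → 7 + 7 = 14. Stack: [14]
LOAD_FAST a → push 7. Stack: [14, 7]
BINARY_OP - → 14 - 7 = 7. Stack: [7]
STORE_FAST x → x=7. Stack: []
LOAD_FAST_LOAD_FAST a,x → push 7,7. Stack: [7, 7]
BINARY_OP * → 7 * 7 = 49. Stack: [49]
STORE_FAST x → x=49. Stack: []
LOAD_FAST_LOAD_FAST a,x → push 7,49. Stack: [7, 49]
BINARY_OP - → 7 - 49 = -42. Stack: [-42]
LOAD_CONST → push 1. Stack: [-42, 1]
BINARY_OP ^ → -42 ^ 1 = -41. Stack: [-41]
STORE_FAST q → q=-41. Stack: []
LOAD_FAST_LOAD_FAST x,x → push 49,49. Stack: [49, 49]
BINARY_OP + → 49 + 49 = 98. Stack: [98]
LOAD_FAST_LOAD_FAST x,q → push 49,-41. Stack: [98, 49, -41]
BINARY_OP + → 49 + -41 = 8. Stack: [98, 8]
BINARY_OP - → 98 - 8 = 90. Stack: [90]
STORE_FAST k → k=90. Stack: []
LOAD_FAST k → push 90. Stack: [90]
RETURN_VALUE → return 90.

90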